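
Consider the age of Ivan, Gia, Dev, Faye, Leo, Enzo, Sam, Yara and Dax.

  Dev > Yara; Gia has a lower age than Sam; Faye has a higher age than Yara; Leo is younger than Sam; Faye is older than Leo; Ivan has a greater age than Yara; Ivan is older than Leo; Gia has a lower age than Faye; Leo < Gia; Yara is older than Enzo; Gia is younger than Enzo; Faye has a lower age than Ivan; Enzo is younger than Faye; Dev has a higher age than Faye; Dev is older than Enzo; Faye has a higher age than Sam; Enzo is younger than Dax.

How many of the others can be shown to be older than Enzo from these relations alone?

5

Directly above Enzo: Dax, Yara, Faye, Dev.
One step further: Ivan (5 so far).
Nothing else is reachable above Enzo; 5 in all.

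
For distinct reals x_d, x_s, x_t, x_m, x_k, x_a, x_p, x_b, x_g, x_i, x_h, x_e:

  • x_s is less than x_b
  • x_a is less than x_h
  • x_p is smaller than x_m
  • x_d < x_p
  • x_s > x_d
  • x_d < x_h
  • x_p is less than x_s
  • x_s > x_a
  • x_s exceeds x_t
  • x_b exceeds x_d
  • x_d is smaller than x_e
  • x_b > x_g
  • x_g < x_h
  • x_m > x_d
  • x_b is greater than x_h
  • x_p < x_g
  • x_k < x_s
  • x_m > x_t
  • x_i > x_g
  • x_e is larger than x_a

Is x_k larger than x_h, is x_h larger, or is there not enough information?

undetermined

Following every chain through x_k: above x_k we get x_s, x_b.
x_h is not reached, and no chain runs the other way from x_h to x_k.
So the given relations leave the order of x_k and x_h undetermined.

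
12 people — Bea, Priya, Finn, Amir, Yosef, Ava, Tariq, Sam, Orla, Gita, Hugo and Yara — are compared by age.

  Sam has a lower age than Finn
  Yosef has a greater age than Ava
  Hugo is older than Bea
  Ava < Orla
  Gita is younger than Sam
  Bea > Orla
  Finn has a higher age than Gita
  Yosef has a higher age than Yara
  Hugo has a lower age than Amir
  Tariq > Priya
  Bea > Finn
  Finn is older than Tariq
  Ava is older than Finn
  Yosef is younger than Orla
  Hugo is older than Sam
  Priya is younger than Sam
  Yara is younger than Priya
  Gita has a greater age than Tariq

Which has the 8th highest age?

Sam

Piecing the relations together gives one ordering: Yara < Priya < Tariq < Gita < Sam < Finn < Ava < Yosef < Orla < Bea < Hugo < Amir.
Counting 8 from the largest end gives Sam.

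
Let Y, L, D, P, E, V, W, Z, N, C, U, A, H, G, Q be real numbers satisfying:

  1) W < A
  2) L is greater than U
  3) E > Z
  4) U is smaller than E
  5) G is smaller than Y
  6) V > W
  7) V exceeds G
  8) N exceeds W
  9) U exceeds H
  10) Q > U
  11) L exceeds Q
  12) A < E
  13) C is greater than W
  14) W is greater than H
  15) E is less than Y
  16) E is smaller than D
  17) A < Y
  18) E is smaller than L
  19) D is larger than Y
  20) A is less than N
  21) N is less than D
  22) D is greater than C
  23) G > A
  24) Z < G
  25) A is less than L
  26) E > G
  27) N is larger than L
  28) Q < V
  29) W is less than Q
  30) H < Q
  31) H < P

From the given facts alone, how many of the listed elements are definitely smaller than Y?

Directly below Y: A, G, E.
One step further: W, U, Z (6 so far).
One step further: H (7 so far).
No other element is forced below Y by the given relations, so the count is 7.

7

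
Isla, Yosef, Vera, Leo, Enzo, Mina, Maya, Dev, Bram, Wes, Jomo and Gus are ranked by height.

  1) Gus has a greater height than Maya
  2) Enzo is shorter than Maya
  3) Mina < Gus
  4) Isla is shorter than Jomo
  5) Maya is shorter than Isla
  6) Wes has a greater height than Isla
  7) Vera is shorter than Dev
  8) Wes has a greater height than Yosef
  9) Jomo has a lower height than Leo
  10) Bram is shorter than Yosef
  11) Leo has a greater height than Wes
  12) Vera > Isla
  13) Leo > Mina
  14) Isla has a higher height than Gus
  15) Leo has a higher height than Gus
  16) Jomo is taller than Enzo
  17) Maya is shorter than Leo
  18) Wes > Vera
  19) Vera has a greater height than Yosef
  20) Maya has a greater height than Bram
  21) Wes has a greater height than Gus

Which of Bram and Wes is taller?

Bram < Maya < Gus < Isla < Vera < Wes, by transitivity through Maya, Gus, Isla, Vera.
So Bram < Wes; Wes is the taller of the two.

Wes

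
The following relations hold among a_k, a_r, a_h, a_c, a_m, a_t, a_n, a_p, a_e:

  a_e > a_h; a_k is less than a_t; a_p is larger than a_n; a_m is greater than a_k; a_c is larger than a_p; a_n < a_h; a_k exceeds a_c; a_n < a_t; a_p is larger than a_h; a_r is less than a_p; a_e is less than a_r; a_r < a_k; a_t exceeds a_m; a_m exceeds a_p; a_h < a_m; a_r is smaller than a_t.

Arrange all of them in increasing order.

a_n < a_h < a_e < a_r < a_p < a_c < a_k < a_m < a_t

Nothing is placed below a_n, so it is least; from there a_n < a_h; a_h < a_e; a_e < a_r; a_r < a_p; a_p < a_c; a_c < a_k; a_k < a_m; a_m < a_t, each given directly.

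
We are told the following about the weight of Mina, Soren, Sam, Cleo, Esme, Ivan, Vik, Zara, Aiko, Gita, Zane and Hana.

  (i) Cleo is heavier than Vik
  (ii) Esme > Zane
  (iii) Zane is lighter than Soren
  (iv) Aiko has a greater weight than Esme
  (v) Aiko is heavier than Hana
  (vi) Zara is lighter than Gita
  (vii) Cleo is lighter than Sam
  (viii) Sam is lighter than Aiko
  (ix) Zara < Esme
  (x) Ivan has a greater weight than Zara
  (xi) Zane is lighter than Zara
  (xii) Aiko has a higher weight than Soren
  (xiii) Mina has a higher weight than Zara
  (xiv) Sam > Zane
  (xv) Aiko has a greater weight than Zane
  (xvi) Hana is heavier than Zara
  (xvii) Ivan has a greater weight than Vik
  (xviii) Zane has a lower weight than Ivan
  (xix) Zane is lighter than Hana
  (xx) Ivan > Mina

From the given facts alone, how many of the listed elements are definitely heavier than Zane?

The elements the relations force above Zane are Zara, Hana, Gita, Mina, Soren, Ivan, Esme, Sam, Aiko — no chain reaches any other.
That is 9.

9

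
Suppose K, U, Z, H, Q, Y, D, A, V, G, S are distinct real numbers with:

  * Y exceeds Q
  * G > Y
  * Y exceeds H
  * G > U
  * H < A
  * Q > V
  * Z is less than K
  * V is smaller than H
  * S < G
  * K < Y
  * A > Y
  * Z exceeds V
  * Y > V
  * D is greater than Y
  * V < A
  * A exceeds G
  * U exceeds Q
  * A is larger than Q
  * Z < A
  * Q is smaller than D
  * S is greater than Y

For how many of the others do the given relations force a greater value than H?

Directly above H: Y, A.
One step further: S, G, D (5 so far).
Nothing else is reachable above H; 5 in all.

5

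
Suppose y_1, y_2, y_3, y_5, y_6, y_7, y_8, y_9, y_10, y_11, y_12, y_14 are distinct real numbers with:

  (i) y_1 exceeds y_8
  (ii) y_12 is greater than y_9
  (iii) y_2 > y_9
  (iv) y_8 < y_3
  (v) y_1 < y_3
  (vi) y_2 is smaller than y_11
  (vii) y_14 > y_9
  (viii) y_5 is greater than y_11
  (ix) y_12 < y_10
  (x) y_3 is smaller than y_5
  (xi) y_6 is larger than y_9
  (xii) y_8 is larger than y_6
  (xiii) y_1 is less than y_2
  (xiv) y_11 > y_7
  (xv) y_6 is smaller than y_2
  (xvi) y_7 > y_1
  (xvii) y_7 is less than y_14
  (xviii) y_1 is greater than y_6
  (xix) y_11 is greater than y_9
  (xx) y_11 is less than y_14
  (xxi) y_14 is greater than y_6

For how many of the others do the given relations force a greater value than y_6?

8

From y_6 the given relations immediately reach y_8, y_1, y_2, y_14.
From those, y_3, y_7, y_11 — 7 in total.
From those, y_5 — 8 in total.
Nothing else is reachable above y_6; 8 in all.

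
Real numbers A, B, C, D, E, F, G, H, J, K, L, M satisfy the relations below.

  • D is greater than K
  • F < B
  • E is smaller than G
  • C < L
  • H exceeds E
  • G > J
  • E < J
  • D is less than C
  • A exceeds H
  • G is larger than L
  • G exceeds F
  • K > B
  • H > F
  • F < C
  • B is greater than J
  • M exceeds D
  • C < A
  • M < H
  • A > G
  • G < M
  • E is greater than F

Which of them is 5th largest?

L

The consecutive relations fix a unique order: F < E < J < B < K < D < C < L < G < M < H < A.
Counting 5 from the largest end gives L.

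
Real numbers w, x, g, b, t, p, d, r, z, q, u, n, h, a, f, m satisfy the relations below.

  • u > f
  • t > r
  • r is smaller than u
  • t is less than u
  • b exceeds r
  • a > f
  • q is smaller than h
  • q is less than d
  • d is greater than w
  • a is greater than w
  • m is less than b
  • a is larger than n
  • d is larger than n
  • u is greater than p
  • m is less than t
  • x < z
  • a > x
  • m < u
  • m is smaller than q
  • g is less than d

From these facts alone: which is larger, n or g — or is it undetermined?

undetermined

Following every chain through g: above g we get d.
n is not reached, and no chain runs the other way from n to g.
So the given relations leave the order of g and n undetermined.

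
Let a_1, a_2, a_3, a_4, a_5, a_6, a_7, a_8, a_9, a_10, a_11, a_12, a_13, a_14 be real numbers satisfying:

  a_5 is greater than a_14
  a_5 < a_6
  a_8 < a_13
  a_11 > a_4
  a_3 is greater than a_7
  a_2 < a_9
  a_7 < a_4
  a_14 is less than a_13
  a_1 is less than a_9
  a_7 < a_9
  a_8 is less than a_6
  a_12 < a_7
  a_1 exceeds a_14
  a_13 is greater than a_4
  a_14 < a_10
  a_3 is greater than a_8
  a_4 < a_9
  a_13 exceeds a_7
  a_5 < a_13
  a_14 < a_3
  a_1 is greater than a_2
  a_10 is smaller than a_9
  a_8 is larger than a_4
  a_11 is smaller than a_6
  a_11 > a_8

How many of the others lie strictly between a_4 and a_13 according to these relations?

The relations place a_4 below a_13. An element lies strictly between them when it is forced above a_4 and also forced below a_13.
Above a_4: {a_8, a_11, a_3, a_6, a_9}. Below a_13: {a_12, a_7, a_14, a_8, a_5}.
Intersection: {a_8} — 1.

1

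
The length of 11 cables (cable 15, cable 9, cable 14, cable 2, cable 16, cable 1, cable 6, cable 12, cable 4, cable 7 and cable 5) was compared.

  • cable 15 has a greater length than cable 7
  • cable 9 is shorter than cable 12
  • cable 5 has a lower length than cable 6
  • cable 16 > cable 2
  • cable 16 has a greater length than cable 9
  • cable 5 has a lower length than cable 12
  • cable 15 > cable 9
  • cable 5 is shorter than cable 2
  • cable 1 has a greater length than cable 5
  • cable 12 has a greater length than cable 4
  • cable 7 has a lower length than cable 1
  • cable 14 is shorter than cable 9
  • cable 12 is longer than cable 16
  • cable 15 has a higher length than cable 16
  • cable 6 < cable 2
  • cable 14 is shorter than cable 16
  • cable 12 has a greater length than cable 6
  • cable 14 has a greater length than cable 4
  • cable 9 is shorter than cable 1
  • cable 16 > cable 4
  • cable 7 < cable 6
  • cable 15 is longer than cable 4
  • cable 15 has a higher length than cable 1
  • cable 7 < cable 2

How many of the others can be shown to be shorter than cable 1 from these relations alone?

5

The elements the relations force below cable 1 are cable 4, cable 7, cable 5, cable 14, cable 9 — no chain reaches any other.
That is 5.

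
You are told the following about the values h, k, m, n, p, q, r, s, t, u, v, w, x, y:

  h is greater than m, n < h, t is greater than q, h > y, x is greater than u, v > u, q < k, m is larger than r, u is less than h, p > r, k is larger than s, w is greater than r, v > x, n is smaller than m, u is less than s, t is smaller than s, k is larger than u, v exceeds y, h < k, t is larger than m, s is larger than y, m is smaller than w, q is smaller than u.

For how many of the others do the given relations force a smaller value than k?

From k the given relations immediately reach q, u, h, s.
From those, n, m, y, t — 8 in total.
From those, r — 9 in total.
No other element is forced below k by the given relations, so the count is 9.

9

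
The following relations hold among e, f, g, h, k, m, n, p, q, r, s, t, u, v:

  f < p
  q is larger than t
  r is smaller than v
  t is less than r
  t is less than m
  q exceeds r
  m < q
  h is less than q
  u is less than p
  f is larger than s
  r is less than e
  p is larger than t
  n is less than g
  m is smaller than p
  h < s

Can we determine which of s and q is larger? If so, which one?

Following every chain through s: above s we get f, p; below s we get h.
q is not reached, and no chain runs the other way from q to s.
So the given relations leave the order of s and q undetermined.

undetermined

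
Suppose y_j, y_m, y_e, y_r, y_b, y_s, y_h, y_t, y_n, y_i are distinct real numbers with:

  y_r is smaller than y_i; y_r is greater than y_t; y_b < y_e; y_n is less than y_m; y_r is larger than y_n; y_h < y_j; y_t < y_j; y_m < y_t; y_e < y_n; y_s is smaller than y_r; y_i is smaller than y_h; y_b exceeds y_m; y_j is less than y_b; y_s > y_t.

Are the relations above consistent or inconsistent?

We have y_b < y_e stated directly, yet also y_e < y_n < y_m < y_t < y_s < y_r < y_i < y_h < y_j < y_b by chaining the others — so y_e < y_b. Contradiction.

inconsistent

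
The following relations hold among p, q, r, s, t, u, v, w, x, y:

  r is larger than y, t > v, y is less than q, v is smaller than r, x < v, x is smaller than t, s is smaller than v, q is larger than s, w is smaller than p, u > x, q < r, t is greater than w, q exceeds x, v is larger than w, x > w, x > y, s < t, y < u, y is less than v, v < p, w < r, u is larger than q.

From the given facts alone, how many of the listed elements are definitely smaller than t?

5

From t the given relations immediately reach s, w, x, v.
From those, y — 5 in total.
Nothing else is reachable below t; 5 in all.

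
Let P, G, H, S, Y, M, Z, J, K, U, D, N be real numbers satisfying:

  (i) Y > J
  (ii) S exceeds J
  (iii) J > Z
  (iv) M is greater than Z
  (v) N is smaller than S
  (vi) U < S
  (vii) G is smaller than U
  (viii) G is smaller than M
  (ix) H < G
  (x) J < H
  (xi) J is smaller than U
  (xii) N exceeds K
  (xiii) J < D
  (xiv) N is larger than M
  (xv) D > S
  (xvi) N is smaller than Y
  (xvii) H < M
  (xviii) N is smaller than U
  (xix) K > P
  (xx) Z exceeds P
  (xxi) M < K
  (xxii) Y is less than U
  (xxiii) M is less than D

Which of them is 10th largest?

J

Piecing the relations together gives one ordering: P < Z < J < H < G < M < K < N < Y < U < S < D.
The 10th largest is J.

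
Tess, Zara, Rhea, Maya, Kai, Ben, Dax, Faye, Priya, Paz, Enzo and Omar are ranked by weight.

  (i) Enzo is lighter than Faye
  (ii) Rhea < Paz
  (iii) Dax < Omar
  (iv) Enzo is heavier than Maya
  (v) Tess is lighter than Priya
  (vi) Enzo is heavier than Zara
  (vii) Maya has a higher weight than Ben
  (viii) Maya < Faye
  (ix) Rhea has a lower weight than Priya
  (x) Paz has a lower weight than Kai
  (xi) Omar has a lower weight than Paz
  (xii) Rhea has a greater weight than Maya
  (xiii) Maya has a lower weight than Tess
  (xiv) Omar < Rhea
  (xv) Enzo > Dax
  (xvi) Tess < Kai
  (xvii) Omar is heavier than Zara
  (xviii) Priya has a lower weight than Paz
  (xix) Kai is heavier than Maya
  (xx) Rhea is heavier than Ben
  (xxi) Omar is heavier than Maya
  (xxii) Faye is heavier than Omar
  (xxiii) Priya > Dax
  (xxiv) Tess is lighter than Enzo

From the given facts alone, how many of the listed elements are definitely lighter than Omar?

The elements the relations force below Omar are Ben, Maya, Dax, Zara — no chain reaches any other.
That is 4.

4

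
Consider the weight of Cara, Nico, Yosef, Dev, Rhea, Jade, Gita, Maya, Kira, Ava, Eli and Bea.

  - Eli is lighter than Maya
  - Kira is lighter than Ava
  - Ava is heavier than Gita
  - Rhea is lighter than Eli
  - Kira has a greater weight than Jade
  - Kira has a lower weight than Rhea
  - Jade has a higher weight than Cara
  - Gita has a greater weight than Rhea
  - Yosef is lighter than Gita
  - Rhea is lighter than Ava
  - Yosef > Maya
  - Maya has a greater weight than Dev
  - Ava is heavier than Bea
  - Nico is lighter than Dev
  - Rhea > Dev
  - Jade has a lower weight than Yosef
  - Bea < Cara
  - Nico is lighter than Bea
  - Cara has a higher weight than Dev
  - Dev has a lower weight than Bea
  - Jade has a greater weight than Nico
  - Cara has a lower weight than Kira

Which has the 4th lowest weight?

Cara

The consecutive relations fix a unique order: Nico < Dev < Bea < Cara < Jade < Kira < Rhea < Eli < Maya < Yosef < Gita < Ava.
The 4th smallest is Cara.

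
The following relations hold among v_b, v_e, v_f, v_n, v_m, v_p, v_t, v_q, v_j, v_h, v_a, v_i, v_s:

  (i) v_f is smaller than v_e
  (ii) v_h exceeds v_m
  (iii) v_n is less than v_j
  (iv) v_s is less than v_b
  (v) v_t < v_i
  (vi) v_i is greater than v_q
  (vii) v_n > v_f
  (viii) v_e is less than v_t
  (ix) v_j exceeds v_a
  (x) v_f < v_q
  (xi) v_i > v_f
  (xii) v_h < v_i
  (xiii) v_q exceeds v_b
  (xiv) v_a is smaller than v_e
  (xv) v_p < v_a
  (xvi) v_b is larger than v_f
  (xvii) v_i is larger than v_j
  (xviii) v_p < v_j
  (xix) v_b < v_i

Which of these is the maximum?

v_i

v_f is not greatest since v_f < v_b; v_s is not greatest since v_s < v_b; v_b is not greatest since v_b < v_q; v_p is not greatest since v_p < v_a; v_n is not greatest since v_n < v_j; v_m is not greatest since v_m < v_h; v_h is not greatest since v_h < v_i; v_a is not greatest since v_a < v_e; v_j is not greatest since v_j < v_i; v_q is not greatest since v_q < v_i; v_e is not greatest since v_e < v_t; v_t is not greatest since v_t < v_i.
Only v_i has nothing above it, so v_i is the maximum.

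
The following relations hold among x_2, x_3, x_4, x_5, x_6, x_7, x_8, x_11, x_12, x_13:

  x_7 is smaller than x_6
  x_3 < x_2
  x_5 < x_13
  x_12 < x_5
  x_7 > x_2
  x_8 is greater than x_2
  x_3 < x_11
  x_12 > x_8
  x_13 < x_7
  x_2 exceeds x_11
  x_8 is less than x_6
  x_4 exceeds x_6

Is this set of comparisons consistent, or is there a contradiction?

Every relation is compatible with x_3 < x_11 < x_2 < x_8 < x_12 < x_5 < x_13 < x_7 < x_6 < x_4; the set is consistent.

consistent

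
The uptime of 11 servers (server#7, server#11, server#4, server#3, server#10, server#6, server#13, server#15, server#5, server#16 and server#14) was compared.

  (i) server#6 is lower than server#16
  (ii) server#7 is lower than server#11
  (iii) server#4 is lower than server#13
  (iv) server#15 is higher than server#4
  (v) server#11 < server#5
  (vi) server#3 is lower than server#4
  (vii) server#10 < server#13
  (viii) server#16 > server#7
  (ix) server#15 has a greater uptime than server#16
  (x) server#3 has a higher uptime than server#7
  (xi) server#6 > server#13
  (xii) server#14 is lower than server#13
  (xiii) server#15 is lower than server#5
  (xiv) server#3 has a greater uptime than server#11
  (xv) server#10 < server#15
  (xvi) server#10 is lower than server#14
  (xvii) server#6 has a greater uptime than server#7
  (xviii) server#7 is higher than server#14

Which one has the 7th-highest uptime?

server#3

Piecing the relations together gives one ordering: server#10 < server#14 < server#7 < server#11 < server#3 < server#4 < server#13 < server#6 < server#16 < server#15 < server#5.
Counting 7 from the largest end gives server#3.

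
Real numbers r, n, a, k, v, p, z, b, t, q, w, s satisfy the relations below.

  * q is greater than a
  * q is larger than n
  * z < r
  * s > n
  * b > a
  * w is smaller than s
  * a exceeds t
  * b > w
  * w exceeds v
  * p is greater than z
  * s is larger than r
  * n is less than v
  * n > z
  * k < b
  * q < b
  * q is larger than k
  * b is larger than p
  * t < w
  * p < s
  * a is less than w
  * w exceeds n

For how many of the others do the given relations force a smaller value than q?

5

The elements the relations force below q are z, n, k, t, a — no chain reaches any other.
That is 5.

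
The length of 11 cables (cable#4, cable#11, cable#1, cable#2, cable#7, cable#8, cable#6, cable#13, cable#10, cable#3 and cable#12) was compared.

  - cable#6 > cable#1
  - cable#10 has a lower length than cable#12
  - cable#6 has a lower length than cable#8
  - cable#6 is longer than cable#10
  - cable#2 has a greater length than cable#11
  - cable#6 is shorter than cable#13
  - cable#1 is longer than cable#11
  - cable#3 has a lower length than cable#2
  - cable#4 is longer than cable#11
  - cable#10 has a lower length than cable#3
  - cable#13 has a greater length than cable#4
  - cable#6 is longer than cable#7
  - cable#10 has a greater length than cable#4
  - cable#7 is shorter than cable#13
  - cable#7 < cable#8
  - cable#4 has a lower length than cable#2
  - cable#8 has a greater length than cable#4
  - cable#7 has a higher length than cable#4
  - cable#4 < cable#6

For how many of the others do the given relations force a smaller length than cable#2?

4

From cable#2 the given relations immediately reach cable#11, cable#4, cable#3.
From those, cable#10 — 4 in total.
No other element is forced below cable#2 by the given relations, so the count is 4.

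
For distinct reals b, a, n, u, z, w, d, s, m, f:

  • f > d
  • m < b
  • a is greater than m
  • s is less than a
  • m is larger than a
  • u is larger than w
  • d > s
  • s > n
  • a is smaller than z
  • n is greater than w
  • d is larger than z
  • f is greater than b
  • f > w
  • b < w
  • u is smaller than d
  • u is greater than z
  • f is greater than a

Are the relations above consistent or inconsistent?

We have a < m stated directly, yet also m < b < w < n < s < a by chaining the others — so m < a. Contradiction.

inconsistent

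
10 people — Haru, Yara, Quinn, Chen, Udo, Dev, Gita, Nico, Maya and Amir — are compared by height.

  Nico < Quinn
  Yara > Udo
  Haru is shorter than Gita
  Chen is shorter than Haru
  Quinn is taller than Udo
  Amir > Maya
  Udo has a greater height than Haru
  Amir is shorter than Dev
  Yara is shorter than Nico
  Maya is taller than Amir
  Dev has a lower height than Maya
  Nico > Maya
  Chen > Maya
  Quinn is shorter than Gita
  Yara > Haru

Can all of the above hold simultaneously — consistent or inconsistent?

We have Maya < Amir stated directly, yet also Amir < Dev < Maya by chaining the others — so Amir < Maya. Contradiction.

inconsistent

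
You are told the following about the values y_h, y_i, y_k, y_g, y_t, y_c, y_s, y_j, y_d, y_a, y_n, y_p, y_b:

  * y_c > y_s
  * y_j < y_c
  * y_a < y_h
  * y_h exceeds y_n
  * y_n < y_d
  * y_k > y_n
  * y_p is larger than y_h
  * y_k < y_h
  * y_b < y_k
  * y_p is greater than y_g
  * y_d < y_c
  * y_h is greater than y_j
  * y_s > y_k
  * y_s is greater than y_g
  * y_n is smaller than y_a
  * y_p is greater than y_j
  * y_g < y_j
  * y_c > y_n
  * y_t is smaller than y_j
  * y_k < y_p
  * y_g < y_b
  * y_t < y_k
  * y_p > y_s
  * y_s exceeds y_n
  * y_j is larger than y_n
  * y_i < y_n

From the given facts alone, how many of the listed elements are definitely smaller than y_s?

6

Directly below y_s: y_g, y_n, y_k.
One step further: y_i, y_b, y_t (6 so far).
Nothing else is reachable below y_s; 6 in all.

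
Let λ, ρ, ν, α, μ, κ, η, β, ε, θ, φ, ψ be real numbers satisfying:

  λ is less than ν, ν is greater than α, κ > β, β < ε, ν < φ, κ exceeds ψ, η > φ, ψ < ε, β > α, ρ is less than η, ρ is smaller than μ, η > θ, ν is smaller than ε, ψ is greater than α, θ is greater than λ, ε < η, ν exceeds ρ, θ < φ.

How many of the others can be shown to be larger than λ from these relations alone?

From λ the given relations immediately reach ν, θ.
From those, ε, φ, η — 5 in total.
Nothing else is reachable above λ; 5 in all.

5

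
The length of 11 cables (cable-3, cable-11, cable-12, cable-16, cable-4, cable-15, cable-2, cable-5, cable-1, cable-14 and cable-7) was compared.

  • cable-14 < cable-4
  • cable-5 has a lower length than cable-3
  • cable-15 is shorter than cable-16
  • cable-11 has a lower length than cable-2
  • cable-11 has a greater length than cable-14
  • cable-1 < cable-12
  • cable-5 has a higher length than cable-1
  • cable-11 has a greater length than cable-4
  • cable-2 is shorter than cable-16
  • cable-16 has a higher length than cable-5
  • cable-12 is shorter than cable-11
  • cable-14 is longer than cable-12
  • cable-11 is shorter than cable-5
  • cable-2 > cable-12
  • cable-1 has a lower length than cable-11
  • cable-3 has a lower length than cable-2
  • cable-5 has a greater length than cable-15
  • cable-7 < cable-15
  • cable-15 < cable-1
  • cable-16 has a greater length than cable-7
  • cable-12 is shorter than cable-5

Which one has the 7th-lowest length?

cable-11

The consecutive relations fix a unique order: cable-7 < cable-15 < cable-1 < cable-12 < cable-14 < cable-4 < cable-11 < cable-5 < cable-3 < cable-2 < cable-16.
Counting 7 from the smallest end gives cable-11.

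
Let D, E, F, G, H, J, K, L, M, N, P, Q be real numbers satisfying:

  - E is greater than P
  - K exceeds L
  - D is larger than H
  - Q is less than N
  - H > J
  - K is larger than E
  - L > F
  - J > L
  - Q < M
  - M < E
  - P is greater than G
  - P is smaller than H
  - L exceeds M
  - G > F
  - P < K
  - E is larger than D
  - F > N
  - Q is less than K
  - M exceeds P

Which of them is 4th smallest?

The consecutive relations fix a unique order: Q < N < F < G < P < M < L < J < H < D < E < K.
The 4th smallest is G.

G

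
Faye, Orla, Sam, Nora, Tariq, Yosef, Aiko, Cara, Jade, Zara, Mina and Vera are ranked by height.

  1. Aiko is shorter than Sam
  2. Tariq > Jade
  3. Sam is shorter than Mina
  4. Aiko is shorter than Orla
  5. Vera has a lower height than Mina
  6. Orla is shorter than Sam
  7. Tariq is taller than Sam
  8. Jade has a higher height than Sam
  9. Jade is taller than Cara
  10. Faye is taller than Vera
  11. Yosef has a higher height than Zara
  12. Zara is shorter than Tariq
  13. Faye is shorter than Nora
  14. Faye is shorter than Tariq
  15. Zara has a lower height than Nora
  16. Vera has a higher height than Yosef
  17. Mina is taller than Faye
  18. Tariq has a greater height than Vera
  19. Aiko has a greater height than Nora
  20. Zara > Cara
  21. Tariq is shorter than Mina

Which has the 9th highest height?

Piecing the relations together gives one ordering: Cara < Zara < Yosef < Vera < Faye < Nora < Aiko < Orla < Sam < Jade < Tariq < Mina.
The 9th largest is Vera.

Vera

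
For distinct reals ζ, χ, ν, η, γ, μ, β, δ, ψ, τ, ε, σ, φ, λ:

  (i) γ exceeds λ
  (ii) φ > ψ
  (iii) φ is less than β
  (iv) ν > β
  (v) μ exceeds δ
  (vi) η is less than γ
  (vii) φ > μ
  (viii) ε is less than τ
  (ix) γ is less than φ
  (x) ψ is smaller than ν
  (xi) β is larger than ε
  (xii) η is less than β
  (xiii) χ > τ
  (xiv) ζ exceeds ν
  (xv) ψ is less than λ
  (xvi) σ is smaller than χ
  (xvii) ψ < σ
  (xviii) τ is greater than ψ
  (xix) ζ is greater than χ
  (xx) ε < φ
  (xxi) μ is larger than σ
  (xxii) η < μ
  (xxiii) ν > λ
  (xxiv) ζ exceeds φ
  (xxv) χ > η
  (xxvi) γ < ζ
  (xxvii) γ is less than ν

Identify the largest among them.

ζ

Chaining downward from ζ: directly below it, γ, φ, χ, ν; then ψ, λ, σ, ε, η, μ, τ, β; then δ.
That covers every other element, and nothing is given above ζ, so ζ is the largest.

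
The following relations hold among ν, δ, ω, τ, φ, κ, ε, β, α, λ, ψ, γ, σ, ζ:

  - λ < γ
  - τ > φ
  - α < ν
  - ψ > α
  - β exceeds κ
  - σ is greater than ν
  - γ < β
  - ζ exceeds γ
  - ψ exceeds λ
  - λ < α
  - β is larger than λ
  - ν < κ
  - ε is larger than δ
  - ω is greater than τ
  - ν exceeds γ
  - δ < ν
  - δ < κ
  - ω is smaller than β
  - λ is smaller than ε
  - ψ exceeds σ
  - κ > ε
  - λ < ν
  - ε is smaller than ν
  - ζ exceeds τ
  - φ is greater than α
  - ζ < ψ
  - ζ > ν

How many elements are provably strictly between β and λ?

The relations place λ below β. An element lies strictly between them when it is forced above λ and also forced below β.
Above λ: {γ, α, φ, ε, ν, τ, σ, ω, ζ, κ, ψ}. Below β: {γ, α, δ, φ, ε, ν, τ, ω, κ}.
Intersection: {γ, α, φ, ε, ν, τ, ω, κ} — 8.

8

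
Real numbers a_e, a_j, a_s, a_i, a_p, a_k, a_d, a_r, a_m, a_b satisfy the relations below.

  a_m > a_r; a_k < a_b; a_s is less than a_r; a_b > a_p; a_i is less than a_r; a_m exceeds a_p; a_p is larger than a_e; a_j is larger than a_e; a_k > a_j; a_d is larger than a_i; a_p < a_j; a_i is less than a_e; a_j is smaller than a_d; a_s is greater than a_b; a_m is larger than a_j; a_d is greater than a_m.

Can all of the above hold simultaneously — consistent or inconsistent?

consistent

The single ordering a_i < a_e < a_p < a_j < a_k < a_b < a_s < a_r < a_m < a_d satisfies every listed relation, so no contradiction arises.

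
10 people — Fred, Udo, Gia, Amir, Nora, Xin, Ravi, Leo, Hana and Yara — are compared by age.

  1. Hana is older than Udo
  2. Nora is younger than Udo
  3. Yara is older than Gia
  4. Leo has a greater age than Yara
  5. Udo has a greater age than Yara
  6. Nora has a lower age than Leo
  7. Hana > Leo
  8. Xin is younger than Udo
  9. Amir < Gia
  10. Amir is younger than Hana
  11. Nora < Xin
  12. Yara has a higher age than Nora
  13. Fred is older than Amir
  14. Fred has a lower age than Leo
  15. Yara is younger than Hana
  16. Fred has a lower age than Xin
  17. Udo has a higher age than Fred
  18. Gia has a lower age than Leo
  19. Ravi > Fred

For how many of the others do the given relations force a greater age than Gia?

Directly above Gia: Yara, Leo.
One step further: Udo, Hana (4 so far).
No other element is forced above Gia by the given relations, so the count is 4.

4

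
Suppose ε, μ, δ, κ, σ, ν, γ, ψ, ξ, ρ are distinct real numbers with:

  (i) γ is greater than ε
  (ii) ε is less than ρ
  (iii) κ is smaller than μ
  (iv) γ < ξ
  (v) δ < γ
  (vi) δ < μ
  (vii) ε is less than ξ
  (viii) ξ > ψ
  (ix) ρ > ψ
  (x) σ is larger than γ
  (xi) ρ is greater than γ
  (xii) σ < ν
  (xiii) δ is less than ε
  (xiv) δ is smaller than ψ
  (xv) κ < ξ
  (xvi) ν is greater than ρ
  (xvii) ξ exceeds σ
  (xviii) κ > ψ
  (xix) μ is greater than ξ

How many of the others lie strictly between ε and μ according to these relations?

The relations place ε below μ. An element lies strictly between them when it is forced above ε and also forced below μ.
Above ε: {γ, σ, ρ, ξ, ν}. Below μ: {δ, ψ, κ, γ, σ, ξ}.
Intersection: {γ, σ, ξ} — 3.

3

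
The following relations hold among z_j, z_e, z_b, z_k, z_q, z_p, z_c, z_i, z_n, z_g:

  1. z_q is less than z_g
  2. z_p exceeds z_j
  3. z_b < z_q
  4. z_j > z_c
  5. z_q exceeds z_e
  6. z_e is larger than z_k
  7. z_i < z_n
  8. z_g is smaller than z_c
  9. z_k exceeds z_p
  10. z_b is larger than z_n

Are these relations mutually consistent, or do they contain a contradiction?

We have z_e < z_q stated directly, yet also z_q < z_g < z_c < z_j < z_p < z_k < z_e by chaining the others — so z_q < z_e. Contradiction.

inconsistent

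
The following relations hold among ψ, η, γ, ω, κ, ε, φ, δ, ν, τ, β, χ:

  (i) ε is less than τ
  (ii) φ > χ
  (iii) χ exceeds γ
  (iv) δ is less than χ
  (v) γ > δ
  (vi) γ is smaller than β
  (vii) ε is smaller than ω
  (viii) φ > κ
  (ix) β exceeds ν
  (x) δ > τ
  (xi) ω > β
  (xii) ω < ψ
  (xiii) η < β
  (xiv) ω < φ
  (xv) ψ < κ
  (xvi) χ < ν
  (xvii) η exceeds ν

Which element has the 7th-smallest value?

Piecing the relations together gives one ordering: ε < τ < δ < γ < χ < ν < η < β < ω < ψ < κ < φ.
Counting 7 from the smallest end gives η.

η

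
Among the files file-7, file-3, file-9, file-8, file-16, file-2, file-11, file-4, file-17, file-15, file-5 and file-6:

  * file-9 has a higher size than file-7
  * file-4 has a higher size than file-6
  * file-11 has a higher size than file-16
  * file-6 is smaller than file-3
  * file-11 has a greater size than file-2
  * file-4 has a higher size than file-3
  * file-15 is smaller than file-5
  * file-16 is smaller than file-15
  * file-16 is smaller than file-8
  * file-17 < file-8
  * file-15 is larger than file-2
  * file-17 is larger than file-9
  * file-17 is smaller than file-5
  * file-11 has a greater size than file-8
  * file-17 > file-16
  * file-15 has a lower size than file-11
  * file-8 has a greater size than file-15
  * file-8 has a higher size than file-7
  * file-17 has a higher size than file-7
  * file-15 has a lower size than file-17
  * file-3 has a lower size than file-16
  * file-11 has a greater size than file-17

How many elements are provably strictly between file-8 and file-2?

The relations place file-2 below file-8. An element lies strictly between them when it is forced above file-2 and also forced below file-8.
Above file-2: {file-15, file-17, file-11, file-5}. Below file-8: {file-6, file-7, file-3, file-16, file-9, file-15, file-17}.
Intersection: {file-15, file-17} — 2.

2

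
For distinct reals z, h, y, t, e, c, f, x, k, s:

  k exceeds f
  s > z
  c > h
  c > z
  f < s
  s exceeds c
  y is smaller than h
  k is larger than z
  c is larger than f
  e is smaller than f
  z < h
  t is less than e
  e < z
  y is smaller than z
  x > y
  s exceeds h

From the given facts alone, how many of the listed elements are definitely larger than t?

Directly above t: e.
One step further: f, z (3 so far).
One step further: h, c, k, s (7 so far).
Nothing else is reachable above t; 7 in all.

7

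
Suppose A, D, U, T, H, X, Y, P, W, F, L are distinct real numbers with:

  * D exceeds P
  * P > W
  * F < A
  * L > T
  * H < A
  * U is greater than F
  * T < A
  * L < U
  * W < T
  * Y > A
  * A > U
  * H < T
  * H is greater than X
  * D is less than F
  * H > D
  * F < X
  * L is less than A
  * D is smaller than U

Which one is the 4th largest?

L

The consecutive relations fix a unique order: W < P < D < F < X < H < T < L < U < A < Y.
The 4th largest is L.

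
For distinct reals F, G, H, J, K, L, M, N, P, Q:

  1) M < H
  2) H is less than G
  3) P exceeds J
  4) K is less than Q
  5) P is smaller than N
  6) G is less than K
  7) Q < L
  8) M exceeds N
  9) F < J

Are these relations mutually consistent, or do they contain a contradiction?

consistent

The single ordering F < J < P < N < M < H < G < K < Q < L satisfies every listed relation, so no contradiction arises.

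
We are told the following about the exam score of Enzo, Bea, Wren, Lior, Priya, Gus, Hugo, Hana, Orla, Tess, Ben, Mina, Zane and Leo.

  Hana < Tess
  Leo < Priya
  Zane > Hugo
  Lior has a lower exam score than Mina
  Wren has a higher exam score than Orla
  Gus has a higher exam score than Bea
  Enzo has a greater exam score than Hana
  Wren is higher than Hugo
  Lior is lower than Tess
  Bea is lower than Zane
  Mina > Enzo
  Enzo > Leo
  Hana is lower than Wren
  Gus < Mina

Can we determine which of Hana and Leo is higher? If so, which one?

undetermined

Following every chain through Hana: above Hana we get Tess, Enzo, Wren, Mina.
Leo is not reached, and no chain runs the other way from Leo to Hana.
So the given relations leave the order of Hana and Leo undetermined.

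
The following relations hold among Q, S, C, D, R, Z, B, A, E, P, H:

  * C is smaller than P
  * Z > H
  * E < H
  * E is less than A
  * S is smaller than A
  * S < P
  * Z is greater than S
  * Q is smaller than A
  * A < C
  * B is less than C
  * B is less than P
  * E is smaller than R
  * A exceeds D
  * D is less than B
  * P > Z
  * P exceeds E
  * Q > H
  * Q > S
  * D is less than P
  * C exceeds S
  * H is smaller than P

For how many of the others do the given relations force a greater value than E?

7

The elements the relations force above E are H, Q, A, R, Z, C, P — no chain reaches any other.
That is 7.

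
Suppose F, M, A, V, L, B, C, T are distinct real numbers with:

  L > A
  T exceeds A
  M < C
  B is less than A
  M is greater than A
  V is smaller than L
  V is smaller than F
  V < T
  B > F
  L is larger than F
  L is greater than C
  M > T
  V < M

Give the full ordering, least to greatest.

Nothing is placed below V, so it is least; from there V < F; F < B; B < A; A < T; T < M; M < C; C < L, each given directly.

V < F < B < A < T < M < C < L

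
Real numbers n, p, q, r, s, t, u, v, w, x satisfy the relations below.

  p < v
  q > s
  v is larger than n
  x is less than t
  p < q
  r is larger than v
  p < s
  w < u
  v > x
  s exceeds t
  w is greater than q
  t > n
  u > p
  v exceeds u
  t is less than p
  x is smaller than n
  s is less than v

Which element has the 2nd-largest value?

The consecutive relations fix a unique order: x < n < t < p < s < q < w < u < v < r.
Counting 2 from the largest end gives v.

v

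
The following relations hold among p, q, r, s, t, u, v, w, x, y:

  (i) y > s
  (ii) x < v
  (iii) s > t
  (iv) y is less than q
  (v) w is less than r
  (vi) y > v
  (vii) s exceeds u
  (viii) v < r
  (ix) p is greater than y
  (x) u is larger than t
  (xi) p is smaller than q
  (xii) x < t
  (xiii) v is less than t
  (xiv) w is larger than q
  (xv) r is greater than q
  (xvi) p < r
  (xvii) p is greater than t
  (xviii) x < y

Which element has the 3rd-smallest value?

The consecutive relations fix a unique order: x < v < t < u < s < y < p < q < w < r.
The 3rd smallest is t.

t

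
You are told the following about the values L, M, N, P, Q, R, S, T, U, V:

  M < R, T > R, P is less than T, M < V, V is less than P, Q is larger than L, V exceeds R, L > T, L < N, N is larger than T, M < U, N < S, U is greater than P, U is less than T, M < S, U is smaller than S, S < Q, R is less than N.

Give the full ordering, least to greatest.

Each adjacent pair is fixed by a given relation: M < R; R < V; V < P; P < U; U < T; T < L; L < N; N < S; S < Q. Chaining them end to end gives the full order.

M < R < V < P < U < T < L < N < S < Q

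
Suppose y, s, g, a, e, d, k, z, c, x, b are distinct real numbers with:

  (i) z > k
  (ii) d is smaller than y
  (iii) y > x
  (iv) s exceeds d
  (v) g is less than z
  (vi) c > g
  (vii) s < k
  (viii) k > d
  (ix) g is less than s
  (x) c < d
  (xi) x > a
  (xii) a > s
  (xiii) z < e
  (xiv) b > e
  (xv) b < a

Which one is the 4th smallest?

Piecing the relations together gives one ordering: g < c < d < s < k < z < e < b < a < x < y.
The 4th smallest is s.

s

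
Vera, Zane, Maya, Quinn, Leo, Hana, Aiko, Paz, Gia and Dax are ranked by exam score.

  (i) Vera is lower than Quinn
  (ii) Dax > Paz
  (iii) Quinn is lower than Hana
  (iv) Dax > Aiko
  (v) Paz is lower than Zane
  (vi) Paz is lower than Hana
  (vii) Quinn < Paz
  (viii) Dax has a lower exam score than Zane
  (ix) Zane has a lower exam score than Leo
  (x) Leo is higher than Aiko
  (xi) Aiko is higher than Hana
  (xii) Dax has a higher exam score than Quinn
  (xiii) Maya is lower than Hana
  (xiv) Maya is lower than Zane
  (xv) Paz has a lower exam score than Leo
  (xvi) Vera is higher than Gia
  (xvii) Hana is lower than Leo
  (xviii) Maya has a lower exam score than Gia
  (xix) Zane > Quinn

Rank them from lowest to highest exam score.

Each adjacent pair is fixed by a given relation: Maya < Gia; Gia < Vera; Vera < Quinn; Quinn < Paz; Paz < Hana; Hana < Aiko; Aiko < Dax; Dax < Zane; Zane < Leo. Chaining them end to end gives the full order.

Maya < Gia < Vera < Quinn < Paz < Hana < Aiko < Dax < Zane < Leo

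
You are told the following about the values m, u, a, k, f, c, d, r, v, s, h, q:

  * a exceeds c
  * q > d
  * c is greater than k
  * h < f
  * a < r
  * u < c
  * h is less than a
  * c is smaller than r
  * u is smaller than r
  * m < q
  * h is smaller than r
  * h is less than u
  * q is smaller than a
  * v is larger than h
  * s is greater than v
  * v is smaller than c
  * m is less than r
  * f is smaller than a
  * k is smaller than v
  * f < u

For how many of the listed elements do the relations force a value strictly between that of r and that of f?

Chaining upward from f reaches: u, c, a.
Chaining downward from r reaches: m, d, k, h, q, v, u, c, a.
Strictly between f and r are those in both lists: u, c, a — 3 elements.

3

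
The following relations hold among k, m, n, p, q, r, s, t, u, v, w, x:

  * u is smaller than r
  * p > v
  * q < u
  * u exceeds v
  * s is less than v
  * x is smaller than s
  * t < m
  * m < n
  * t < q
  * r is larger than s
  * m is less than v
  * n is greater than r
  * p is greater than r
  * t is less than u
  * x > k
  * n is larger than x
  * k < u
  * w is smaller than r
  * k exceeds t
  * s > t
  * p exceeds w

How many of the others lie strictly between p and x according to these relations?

Chaining upward from x reaches: s, v, u, r, n.
Chaining downward from p reaches: t, k, s, m, q, v, w, u, r.
Strictly between x and p are those in both lists: s, v, u, r — 4 elements.

4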